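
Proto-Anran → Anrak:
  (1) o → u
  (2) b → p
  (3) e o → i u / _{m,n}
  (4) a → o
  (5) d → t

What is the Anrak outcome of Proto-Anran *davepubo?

Anrak: *davepubo > davepubu > davepupu > dovepupu > tovepupu  (by vowel merger, unconditioned shift, vowel merger, unconditioned shift)

tovepupu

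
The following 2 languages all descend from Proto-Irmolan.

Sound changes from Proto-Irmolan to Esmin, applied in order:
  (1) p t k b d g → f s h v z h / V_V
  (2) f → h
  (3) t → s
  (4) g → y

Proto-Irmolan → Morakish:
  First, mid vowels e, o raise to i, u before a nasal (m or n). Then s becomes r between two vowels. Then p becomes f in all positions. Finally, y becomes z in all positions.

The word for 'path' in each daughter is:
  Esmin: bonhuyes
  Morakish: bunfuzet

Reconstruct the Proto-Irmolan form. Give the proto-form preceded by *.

Position 6: Esmin has y, Morakish has z. Taking the neighbouring segments as reconstructed: Esmin y can only go back to *y; Morakish z could go back to *z or *y — the one source consistent with every daughter is *y.
Position 4: Esmin has h, Morakish has f. Taking the neighbouring segments as reconstructed: Esmin h could go back to *f or *h; Morakish f could go back to *p or *f — the one source consistent with every daughter is *f.
Position 8: Esmin has s, Morakish has t. Morakish preserves t here (none of its changes turn any other segment into t), so the proto-segment is *t.
Continuing position by position gives *bonfuyet; check it forward:
Esmin: *bonfuyet
  bonfuyet (rule 1 does not apply)
  bonfuyet → bonhuyet   [unconditioned shift]
  bonhuyet → bonhuyes   [unconditioned shift]
  bonhuyes (rule 4 does not apply)
  giving Esmin bonhuyes.
Morakish: start from *bonfuyet.
  rule 1 (pre-nasal raising): bonfuyet → bunfuyet
  rule 2: no change — bunfuyet
  rule 3: no change — bunfuyet
  rule 4 (unconditioned shift): bunfuyet → bunfuzet
  ⇒ Morakish bunfuzet
*bonfuyet is the unique common source.

*bonfuyet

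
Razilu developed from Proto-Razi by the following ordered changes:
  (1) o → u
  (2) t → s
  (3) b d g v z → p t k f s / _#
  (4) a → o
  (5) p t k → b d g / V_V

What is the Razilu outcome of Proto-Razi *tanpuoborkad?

Razilu: *tanpuoborkad
  tanpuoborkad → tanpuuburkad   [vowel merger]
  tanpuuburkad → sanpuuburkad   [unconditioned shift]
  sanpuuburkad → sanpuuburkat   [final devoicing]
  sanpuuburkat → sonpuuburkot   [vowel merger]
  sonpuuburkot (rule 5 does not apply)
  giving Razilu sonpuuburkot.

sonpuuburkot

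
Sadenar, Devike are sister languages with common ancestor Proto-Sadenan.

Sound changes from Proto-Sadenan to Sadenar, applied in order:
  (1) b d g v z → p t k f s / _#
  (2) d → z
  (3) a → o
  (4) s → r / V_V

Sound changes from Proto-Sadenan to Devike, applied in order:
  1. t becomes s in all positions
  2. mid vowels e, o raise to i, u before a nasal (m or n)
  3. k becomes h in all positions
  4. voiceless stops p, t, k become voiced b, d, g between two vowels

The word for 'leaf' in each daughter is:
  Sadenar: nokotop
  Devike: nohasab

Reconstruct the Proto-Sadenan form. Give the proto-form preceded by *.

Position 6: Sadenar has o, Devike has a. Devike preserves a here (none of its changes turn any other segment into a), so the proto-segment is *a.
Position 4: Sadenar has o, Devike has a. Devike preserves a here (none of its changes turn any other segment into a), so the proto-segment is *a.
Continuing position by position gives *nokatab; check it forward:
Sadenar: *nokatab
  nokatab → nokatap   [final devoicing]
  nokatap (rule 2 does not apply)
  nokatap → nokotop   [vowel merger]
  nokotop (rule 4 does not apply)
  giving Sadenar nokotop.
Devike: start from *nokatab.
  rule 1 (unconditioned shift): nokatab → nokasab
  rule 2: no change — nokasab
  rule 3 (unconditioned shift): nokasab → nohasab
  rule 4: no change — nohasab
  ⇒ Devike nohasab
No other proto-form is consistent with every reflex, so the reconstruction is *nokatab.

*nokatab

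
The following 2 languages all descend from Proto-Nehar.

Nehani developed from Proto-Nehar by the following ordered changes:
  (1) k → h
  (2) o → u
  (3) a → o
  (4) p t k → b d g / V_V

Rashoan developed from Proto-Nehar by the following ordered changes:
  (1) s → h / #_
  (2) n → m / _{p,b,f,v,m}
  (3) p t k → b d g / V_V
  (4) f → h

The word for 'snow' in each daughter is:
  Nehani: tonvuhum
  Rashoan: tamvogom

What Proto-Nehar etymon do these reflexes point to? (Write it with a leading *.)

Position 2: Nehani has o, Rashoan has a. Rashoan preserves a here (none of its changes turn any other segment into a), so the proto-segment is *a.
Position 3: Nehani has n, Rashoan has m. Nehani preserves n here (none of its changes turn any other segment into n), so the proto-segment is *n.
Position 6: Nehani has h, Rashoan has g. Taking the neighbouring segments as reconstructed: Nehani h could go back to *k or *h; Rashoan g could go back to *k or *g — the one source consistent with every daughter is *k.
Continuing position by position gives *tanvokom; check it forward:
Nehani: *tanvokom
  tanvokom → tanvohom   [unconditioned shift]
  tanvohom → tanvuhum   [vowel merger]
  tanvuhum → tonvuhum   [vowel merger]
  tonvuhum (rule 4 does not apply)
  giving Nehani tonvuhum.
Rashoan: *tanvokom
  tanvokom (rule 1 does not apply)
  tanvokom → tamvokom   [nasal place assimilation]
  tamvokom → tamvogom   [intervocalic voicing]
  tamvogom (rule 4 does not apply)
  giving Rashoan tamvogom.
Only *tanvokom yields all of Nehani tonvuhum, Rashoan tamvogom.

*tanvokom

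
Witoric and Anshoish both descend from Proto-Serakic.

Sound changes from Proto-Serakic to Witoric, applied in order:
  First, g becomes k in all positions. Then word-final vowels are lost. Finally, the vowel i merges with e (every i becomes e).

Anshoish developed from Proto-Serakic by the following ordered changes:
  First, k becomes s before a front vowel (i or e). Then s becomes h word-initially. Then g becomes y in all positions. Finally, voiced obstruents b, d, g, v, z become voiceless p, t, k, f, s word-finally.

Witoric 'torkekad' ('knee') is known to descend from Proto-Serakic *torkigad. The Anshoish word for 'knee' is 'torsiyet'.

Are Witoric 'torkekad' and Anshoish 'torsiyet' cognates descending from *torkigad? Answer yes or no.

Derive the expected Anshoish reflex of *torkigad:
Anshoish: *torkigad > torsigad > torsiyad > torsiyat  (by palatalisation, unconditioned shift, final devoicing)
The regular Anshoish reflex would be 'torsiyat', but the attested form is 'torsiyet'. The correspondence is irregular, so they are not cognates (the Anshoish form has a different source).

no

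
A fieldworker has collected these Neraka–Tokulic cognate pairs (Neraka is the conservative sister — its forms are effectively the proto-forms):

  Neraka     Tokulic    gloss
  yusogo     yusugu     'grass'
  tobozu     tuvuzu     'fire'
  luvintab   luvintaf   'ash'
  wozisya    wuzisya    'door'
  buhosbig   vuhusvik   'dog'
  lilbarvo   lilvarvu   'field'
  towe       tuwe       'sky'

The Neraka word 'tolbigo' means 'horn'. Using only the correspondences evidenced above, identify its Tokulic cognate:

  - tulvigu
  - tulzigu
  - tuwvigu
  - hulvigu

tulvigu

yusogo ~ yusugu, tobozu ~ tuvuzu — Neraka o corresponds to Tokulic u after a consonant, before a consonant other than r, m, n, p, b, f, v.
buhosbig ~ vuhusvik — Neraka b corresponds to Tokulic v after a consonant, before a front vowel.
yusogo ~ yusugu, lilbarvo ~ lilvarvu — Neraka o corresponds to Tokulic u word-finally.
Applying these to Neraka 'tolbigo':
  tolbigo → tulbigo   (o→u after a consonant, before a consonant other than r, m, n, p, b, f, v)
  tulbigo → tulvigo   (b→v after a consonant, before a front vowel)
  tulvigo → tulvigu   (o→u word-finally)
So the Tokulic cognate is 'tulvigu'.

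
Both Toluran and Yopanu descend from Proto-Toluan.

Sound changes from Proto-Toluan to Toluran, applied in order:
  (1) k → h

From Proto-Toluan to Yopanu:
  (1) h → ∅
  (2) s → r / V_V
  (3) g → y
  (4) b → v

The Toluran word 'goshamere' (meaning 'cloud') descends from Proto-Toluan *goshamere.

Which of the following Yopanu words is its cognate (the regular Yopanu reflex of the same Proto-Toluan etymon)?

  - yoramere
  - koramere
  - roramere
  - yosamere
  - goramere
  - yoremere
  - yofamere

Yopanu: *goshamere
  goshamere → gosamere   [h-loss]
  gosamere → goramere   [rhotacism]
  goramere → yoramere   [unconditioned shift]
  yoramere (rule 4 does not apply)
  giving Yopanu yoramere.
Among the options, 'yoramere' alone shows every Yopanu change applied in order.

yoramere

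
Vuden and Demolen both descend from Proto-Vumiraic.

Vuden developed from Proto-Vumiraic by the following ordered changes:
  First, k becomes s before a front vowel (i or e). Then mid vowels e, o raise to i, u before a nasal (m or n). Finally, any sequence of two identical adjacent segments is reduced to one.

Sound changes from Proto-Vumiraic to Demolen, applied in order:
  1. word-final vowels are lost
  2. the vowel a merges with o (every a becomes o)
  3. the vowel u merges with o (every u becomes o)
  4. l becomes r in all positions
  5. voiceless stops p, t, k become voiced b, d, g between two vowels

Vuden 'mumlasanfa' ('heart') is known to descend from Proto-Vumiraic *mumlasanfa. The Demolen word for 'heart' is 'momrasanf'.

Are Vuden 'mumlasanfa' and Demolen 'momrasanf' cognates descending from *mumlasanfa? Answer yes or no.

Derive the expected Demolen reflex of *mumlasanfa:
Demolen: start from *mumlasanfa.
  rule 1 (apocope): mumlasanfa → mumlasanf
  rule 2 (vowel merger): mumlasanf → mumlosonf
  rule 3 (vowel merger): mumlosonf → momlosonf
  rule 4 (unconditioned shift): momlosonf → momrosonf
  rule 5: no change — momrosonf
  ⇒ Demolen momrosonf
The regular Demolen reflex would be 'momrosonf', but the attested form is 'momrasanf'. The correspondence is irregular, so they are not cognates (the Demolen form has a different source).

no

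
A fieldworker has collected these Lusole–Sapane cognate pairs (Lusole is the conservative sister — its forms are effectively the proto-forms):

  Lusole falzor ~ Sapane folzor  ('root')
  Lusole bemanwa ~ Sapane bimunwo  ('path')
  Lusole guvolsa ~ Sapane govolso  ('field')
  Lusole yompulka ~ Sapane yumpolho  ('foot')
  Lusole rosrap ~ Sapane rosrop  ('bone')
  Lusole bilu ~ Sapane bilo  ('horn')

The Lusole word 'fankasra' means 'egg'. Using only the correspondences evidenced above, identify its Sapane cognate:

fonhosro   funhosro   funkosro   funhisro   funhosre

funhosro

bemanwa ~ bimunwo — Lusole a corresponds to Sapane u after a consonant, before a nasal.
yompulka ~ yumpolho — Lusole k corresponds to Sapane h after a consonant, before a back vowel.
falzor ~ folzor — Lusole a corresponds to Sapane o after a consonant, before a consonant other than r, m, n, p, b, f, v.
bemanwa ~ bimunwo, guvolsa ~ govolso — Lusole a corresponds to Sapane o word-finally.
Applying these to Lusole 'fankasra':
  fankasra → funkasra   (a→u after a consonant, before a nasal)
  funkasra → funhasra   (k→h after a consonant, before a back vowel)
  funhasra → funhosra   (a→o after a consonant, before a consonant other than r, m, n, p, b, f, v)
  funhosra → funhosro   (a→o word-finally)
So the Sapane cognate is 'funhosro'.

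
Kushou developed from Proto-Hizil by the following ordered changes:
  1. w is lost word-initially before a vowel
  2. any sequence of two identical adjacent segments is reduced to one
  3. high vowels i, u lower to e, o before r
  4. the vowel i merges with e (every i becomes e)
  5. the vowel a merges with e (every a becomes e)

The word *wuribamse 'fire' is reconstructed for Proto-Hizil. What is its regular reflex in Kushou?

orebemse

Kushou: *wuribamse
  wuribamse → uribamse   [glide loss]
  uribamse (rule 2 does not apply)
  uribamse → oribamse   [pre-rhotic lowering]
  oribamse → orebamse   [vowel merger]
  orebamse → orebemse   [vowel merger]
  giving Kushou orebemse.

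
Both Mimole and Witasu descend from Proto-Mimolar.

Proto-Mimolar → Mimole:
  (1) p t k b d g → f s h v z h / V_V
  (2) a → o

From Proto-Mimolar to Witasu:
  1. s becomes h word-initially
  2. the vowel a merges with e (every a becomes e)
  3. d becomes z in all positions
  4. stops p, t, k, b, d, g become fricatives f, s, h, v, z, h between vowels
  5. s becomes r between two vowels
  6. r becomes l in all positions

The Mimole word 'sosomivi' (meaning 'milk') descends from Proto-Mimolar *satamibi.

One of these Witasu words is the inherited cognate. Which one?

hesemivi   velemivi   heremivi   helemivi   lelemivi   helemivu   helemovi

helemivi

Witasu: start from *satamibi.
  rule 1 (debuccalisation): satamibi → hatamibi
  rule 2 (vowel merger): hatamibi → hetemibi
  rule 3: no change — hetemibi
  rule 4 (intervocalic lenition): hetemibi → hesemivi
  rule 5 (rhotacism): hesemivi → heremivi
  rule 6 (unconditioned shift): heremivi → helemivi
  ⇒ Witasu helemivi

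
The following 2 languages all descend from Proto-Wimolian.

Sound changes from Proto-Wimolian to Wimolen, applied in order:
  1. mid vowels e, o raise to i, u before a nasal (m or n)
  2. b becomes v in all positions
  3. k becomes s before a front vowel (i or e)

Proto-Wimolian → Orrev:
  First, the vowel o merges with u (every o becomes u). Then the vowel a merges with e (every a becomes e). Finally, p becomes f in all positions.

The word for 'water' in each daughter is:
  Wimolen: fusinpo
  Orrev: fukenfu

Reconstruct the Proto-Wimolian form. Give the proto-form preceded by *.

*fukenpo

Position 7: Wimolen has o, Orrev has u. Wimolen preserves o here (none of its changes turn any other segment into o), so the proto-segment is *o.
Position 3: Wimolen has s, Orrev has k. Orrev preserves k here (none of its changes turn any other segment into k), so the proto-segment is *k.
This points to *fukenpo. Verify forward in each daughter:
Wimolen: start from *fukenpo.
  rule 1 (pre-nasal raising): fukenpo → fukinpo
  rule 2: no change — fukinpo
  rule 3 (palatalisation): fukinpo → fusinpo
  ⇒ Wimolen fusinpo
Orrev: start from *fukenpo.
  rule 1 (vowel merger): fukenpo → fukenpu
  rule 2: no change — fukenpu
  rule 3 (unconditioned shift): fukenpu → fukenfu
  ⇒ Orrev fukenfu
*fukenpo is the unique common source.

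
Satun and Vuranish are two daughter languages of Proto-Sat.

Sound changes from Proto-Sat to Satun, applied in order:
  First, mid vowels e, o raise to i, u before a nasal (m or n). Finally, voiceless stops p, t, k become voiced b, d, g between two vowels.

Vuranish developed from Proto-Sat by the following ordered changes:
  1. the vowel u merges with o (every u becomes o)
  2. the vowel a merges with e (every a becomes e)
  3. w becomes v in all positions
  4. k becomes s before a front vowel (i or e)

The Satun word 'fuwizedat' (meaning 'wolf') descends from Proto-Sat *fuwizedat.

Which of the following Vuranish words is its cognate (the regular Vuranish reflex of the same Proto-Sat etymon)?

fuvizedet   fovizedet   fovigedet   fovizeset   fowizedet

fovizedet

Vuranish: *fuwizedat > fowizedat > fowizedet > fovizedet  (by vowel merger, vowel merger, unconditioned shift)
Among the options, 'fovizedet' alone shows every Vuranish change applied in order.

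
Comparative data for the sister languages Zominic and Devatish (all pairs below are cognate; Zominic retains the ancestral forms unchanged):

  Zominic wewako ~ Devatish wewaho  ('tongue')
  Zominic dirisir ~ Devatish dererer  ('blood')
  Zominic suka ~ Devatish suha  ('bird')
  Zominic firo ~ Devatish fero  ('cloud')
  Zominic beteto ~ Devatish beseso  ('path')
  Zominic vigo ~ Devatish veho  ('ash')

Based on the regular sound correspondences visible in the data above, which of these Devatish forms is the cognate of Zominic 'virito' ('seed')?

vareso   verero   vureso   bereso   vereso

dirisir ~ dererer, firo ~ fero — Zominic i corresponds to Devatish e after a consonant, before r.
dirisir ~ dererer, vigo ~ veho — Zominic i corresponds to Devatish e after a consonant, before a consonant other than r, m, n, p, b, f, v.
beteto ~ beseso — Zominic t corresponds to Devatish s between vowels (before a back vowel).
Applying these to Zominic 'virito':
  virito → verito   (i→e after a consonant, before r)
  verito → vereto   (i→e after a consonant, before a consonant other than r, m, n, p, b, f, v)
  vereto → vereso   (t→s between vowels (before a back vowel))
So the Devatish cognate is 'vereso'.

vereso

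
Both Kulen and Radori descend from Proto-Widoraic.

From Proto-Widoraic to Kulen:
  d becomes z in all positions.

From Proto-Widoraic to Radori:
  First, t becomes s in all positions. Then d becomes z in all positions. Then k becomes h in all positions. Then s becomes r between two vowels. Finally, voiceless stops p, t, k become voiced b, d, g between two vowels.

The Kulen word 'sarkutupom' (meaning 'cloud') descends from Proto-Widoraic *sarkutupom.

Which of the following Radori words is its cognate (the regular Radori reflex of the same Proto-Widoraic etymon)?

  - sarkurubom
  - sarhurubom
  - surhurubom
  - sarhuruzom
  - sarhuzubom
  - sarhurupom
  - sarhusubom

Radori: *sarkutupom > sarkusupom > sarhusupom > sarhurupom > sarhurubom  (by unconditioned shift, unconditioned shift, rhotacism, intervocalic voicing)

sarhurubom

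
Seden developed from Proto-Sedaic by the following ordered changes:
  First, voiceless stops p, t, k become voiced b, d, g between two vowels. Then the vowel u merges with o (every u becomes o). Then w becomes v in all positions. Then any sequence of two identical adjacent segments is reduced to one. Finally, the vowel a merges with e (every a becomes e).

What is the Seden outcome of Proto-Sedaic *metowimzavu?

medovimzevo

Seden: start from *metowimzavu.
  rule 1 (intervocalic voicing): metowimzavu → medowimzavu
  rule 2 (vowel merger): medowimzavu → medowimzavo
  rule 3 (unconditioned shift): medowimzavo → medovimzavo
  rule 4: no change — medovimzavo
  rule 5 (vowel merger): medovimzavo → medovimzevo
  ⇒ Seden medovimzevo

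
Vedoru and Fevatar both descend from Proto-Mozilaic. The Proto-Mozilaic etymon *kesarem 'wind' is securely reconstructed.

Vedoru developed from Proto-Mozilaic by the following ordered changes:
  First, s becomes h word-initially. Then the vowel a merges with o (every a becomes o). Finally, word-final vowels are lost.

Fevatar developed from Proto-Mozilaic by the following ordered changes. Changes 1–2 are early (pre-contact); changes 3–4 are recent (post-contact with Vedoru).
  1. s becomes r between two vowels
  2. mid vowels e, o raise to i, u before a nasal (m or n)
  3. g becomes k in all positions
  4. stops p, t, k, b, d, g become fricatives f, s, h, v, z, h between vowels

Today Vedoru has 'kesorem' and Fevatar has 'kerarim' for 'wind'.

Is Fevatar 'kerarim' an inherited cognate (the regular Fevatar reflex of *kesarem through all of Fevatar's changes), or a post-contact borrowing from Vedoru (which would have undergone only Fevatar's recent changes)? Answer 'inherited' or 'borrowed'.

If inherited, *kesarem would pass through all of Fevatar's changes:
Fevatar: start from *kesarem.
  rule 1 (rhotacism): kesarem → kerarem
  rule 2 (pre-nasal raising): kerarem → kerarim
  rule 3: no change — kerarim
  rule 4: no change — kerarim
  ⇒ Fevatar kerarim
If borrowed from Vedoru 'kesorem' after the early changes, it would undergo only the recent ones:
  rule 3 (unconditioned shift): no change (kesorem)
  rule 4 (intervocalic lenition): no change (kesorem)
  ⇒ as a loan: kesorem
Fevatar 'kerarim' matches the inherited outcome exactly, so it is an inherited cognate, not a loan.

inherited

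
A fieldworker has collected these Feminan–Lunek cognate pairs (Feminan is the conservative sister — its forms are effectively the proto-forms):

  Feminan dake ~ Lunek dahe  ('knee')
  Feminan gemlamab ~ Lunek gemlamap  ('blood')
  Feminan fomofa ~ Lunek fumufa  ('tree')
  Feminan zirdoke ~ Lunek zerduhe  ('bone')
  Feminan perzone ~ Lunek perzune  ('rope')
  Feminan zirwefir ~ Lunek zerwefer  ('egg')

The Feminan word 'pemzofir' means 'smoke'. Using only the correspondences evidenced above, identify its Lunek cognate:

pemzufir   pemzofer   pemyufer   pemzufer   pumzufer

pemzufer

fomofa ~ fumufa — Feminan o corresponds to Lunek u after a consonant, before a labial obstruent.
zirdoke ~ zerduhe, zirwefir ~ zerwefer — Feminan i corresponds to Lunek e after a consonant, before r.
Applying these to Feminan 'pemzofir':
  pemzofir → pemzufir   (o→u after a consonant, before a labial obstruent)
  pemzufir → pemzufer   (i→e after a consonant, before r)
So the Lunek cognate is 'pemzufer'.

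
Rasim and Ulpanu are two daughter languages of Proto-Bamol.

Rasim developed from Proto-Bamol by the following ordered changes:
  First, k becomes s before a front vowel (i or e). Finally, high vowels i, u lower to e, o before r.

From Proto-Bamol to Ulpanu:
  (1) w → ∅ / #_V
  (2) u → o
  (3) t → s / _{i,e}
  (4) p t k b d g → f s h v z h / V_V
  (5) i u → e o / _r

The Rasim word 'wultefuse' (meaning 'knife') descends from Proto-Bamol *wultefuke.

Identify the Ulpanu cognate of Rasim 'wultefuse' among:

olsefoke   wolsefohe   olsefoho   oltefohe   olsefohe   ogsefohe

Ulpanu: *wultefuke > ultefuke > oltefoke > olsefoke > olsefohe  (by glide loss, vowel merger, palatalisation, intervocalic lenition)
Only 'olsefohe' matches the regular Ulpanu development of *wultefuke.

olsefohe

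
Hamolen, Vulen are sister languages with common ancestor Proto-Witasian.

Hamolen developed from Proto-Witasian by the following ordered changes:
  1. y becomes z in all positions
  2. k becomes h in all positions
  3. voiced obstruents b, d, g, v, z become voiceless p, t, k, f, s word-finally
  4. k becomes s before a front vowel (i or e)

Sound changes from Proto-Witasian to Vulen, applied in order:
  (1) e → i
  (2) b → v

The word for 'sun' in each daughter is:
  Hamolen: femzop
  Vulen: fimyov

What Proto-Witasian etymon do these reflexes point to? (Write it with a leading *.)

*femyob

Position 2: Hamolen has e, Vulen has i. Hamolen preserves e here (none of its changes turn any other segment into e), so the proto-segment is *e.
Position 6: Hamolen has p, Vulen has v. Taking the neighbouring segments as reconstructed: Hamolen p could go back to *p or *b; Vulen v could go back to *b or *v — the one source consistent with every daughter is *b.
This points to *femyob. Verify forward in each daughter:
Hamolen: start from *femyob.
  rule 1 (unconditioned shift): femyob → femzob
  rule 2: no change — femzob
  rule 3 (final devoicing): femzob → femzop
  rule 4: no change — femzop
  ⇒ Hamolen femzop
Vulen: start from *femyob.
  rule 1 (vowel merger): femyob → fimyob
  rule 2 (unconditioned shift): fimyob → fimyov
  ⇒ Vulen fimyov
*femyob is the unique common source.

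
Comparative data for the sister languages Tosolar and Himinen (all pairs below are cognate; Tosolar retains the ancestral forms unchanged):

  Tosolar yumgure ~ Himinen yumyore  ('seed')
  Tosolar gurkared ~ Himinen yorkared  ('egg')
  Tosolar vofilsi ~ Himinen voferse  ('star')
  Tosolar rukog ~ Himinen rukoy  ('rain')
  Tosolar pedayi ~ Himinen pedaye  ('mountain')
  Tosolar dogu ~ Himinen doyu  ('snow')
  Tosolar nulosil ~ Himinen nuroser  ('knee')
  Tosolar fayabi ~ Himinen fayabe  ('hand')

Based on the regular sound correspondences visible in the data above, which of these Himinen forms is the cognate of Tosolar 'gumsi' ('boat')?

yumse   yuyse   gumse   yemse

yumse

gurkared ~ yorkared — Tosolar g corresponds to Himinen y word-initially before a back vowel.
vofilsi ~ voferse, pedayi ~ pedaye — Tosolar i corresponds to Himinen e word-finally.
Applying these to Tosolar 'gumsi':
  gumsi → yumsi   (g→y word-initially before a back vowel)
  yumsi → yumse   (i→e word-finally)
So the Himinen cognate is 'yumse'.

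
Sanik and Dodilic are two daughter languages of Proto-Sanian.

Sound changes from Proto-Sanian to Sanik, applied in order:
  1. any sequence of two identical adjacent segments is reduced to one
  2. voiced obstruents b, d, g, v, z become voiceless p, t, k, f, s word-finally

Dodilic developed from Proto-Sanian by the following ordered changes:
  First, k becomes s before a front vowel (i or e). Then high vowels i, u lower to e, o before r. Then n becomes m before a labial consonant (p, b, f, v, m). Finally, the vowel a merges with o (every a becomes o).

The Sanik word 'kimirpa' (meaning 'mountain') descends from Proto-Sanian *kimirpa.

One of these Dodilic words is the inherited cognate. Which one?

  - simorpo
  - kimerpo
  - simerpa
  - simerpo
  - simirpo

Dodilic: start from *kimirpa.
  rule 1 (palatalisation): kimirpa → simirpa
  rule 2 (pre-rhotic lowering): simirpa → simerpa
  rule 3: no change — simerpa
  rule 4 (vowel merger): simerpa → simerpo
  ⇒ Dodilic simerpo
Only 'simerpo' matches the regular Dodilic development of *kimirpa.

simerpo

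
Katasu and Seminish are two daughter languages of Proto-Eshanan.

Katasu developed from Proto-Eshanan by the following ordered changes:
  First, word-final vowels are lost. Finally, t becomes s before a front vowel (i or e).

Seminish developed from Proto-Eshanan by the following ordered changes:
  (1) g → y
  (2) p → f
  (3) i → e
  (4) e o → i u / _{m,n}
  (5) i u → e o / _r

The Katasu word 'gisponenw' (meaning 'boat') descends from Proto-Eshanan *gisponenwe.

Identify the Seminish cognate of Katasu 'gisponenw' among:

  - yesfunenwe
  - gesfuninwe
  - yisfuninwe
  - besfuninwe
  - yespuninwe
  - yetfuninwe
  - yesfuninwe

yesfuninwe

Seminish: *gisponenwe
  gisponenwe → yisponenwe   [unconditioned shift]
  yisponenwe → yisfonenwe   [unconditioned shift]
  yisfonenwe → yesfonenwe   [vowel merger]
  yesfonenwe → yesfuninwe   [pre-nasal raising]
  yesfuninwe (rule 5 does not apply)
  giving Seminish yesfuninwe.
The other candidates each miss or misapply at least one Seminish change.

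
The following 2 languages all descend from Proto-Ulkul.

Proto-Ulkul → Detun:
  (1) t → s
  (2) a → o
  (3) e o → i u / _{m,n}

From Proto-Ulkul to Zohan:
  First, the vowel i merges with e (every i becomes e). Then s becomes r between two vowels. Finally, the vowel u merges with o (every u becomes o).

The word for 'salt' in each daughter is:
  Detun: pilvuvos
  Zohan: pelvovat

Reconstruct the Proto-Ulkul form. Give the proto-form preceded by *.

Position 5: Detun has u, Zohan has o. Taking the neighbouring segments as reconstructed: Detun u can only go back to *u; Zohan o could go back to *o or *u — the one source consistent with every daughter is *u.
Position 8: Detun has s, Zohan has t. Zohan preserves t here (none of its changes turn any other segment into t), so the proto-segment is *t.
Verify the candidate proto-form against each daughter:
Detun: *pilvuvat
  pilvuvat → pilvuvas   [unconditioned shift]
  pilvuvas → pilvuvos   [vowel merger]
  pilvuvos (rule 3 does not apply)
  giving Detun pilvuvos.
Zohan: *pilvuvat
  pilvuvat → pelvuvat   [vowel merger]
  pelvuvat (rule 2 does not apply)
  pelvuvat → pelvovat   [vowel merger]
  giving Zohan pelvovat.
Only *pilvuvat yields all of Detun pilvuvos, Zohan pelvovat.

*pilvuvat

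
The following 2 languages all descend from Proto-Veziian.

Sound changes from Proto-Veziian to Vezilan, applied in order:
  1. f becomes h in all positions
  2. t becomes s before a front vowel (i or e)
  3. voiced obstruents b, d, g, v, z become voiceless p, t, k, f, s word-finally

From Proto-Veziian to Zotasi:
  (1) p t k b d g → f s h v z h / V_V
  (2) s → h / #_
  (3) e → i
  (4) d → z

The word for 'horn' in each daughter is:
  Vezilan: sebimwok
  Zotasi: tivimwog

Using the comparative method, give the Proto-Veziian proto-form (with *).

*tebimwog

Position 1: Vezilan has s, Zotasi has t. Zotasi preserves t here (none of its changes turn any other segment into t), so the proto-segment is *t.
Position 3: Vezilan has b, Zotasi has v. Vezilan preserves b here (none of its changes turn any other segment into b), so the proto-segment is *b.
Position 2: Vezilan has e, Zotasi has i. Vezilan preserves e here (none of its changes turn any other segment into e), so the proto-segment is *e.
This points to *tebimwog. Verify forward in each daughter:
Vezilan: *tebimwog
  tebimwog (rule 1 does not apply)
  tebimwog → sebimwog   [palatalisation]
  sebimwog → sebimwok   [final devoicing]
  giving Vezilan sebimwok.
Zotasi: start from *tebimwog.
  rule 1 (intervocalic lenition): tebimwog → tevimwog
  rule 2: no change — tevimwog
  rule 3 (vowel merger): tevimwog → tivimwog
  rule 4: no change — tivimwog
  ⇒ Zotasi tivimwog
Only *tebimwog yields all of Vezilan sebimwok, Zotasi tivimwog.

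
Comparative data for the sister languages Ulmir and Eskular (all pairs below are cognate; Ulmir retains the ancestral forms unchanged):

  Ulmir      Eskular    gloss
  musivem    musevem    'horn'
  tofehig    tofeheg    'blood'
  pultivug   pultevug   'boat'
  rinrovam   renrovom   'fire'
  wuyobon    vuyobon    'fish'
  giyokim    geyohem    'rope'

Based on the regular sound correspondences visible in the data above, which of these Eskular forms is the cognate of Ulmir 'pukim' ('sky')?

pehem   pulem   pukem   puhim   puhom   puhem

puhem

giyokim ~ geyohem — Ulmir k corresponds to Eskular h between vowels (before a front vowel).
giyokim ~ geyohem — Ulmir i corresponds to Eskular e after a consonant, before a nasal.
Applying these to Ulmir 'pukim':
  pukim → puhim   (k→h between vowels (before a front vowel))
  puhim → puhem   (i→e after a consonant, before a nasal)
So the Eskular cognate is 'puhem'.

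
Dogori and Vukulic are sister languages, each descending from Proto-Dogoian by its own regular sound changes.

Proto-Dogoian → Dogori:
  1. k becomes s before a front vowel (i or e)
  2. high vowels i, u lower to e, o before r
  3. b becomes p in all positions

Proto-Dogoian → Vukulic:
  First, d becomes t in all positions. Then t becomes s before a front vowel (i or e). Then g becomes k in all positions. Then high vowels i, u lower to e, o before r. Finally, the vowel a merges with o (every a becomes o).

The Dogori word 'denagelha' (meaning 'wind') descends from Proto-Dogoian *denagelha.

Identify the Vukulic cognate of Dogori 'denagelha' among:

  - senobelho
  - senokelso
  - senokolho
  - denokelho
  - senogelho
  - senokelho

senokelho

Vukulic: start from *denagelha.
  rule 1 (unconditioned shift): denagelha → tenagelha
  rule 2 (palatalisation): tenagelha → senagelha
  rule 3 (unconditioned shift): senagelha → senakelha
  rule 4: no change — senakelha
  rule 5 (vowel merger): senakelha → senokelho
  ⇒ Vukulic senokelho
The other candidates each miss or misapply at least one Vukulic change.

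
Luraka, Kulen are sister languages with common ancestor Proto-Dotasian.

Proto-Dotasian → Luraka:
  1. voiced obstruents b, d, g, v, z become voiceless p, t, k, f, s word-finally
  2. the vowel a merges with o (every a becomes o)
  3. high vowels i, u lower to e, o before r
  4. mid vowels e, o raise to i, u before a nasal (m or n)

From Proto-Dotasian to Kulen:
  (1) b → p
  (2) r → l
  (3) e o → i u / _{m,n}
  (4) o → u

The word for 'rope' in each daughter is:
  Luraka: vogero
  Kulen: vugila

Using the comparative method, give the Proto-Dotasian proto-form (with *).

Position 6: Luraka has o, Kulen has a. Kulen preserves a here (none of its changes turn any other segment into a), so the proto-segment is *a.
Position 2: Luraka has o, Kulen has u. Taking the neighbouring segments as reconstructed: Luraka o could go back to *a or *o; Kulen u could go back to *o or *u — the one source consistent with every daughter is *o.
This points to *vogira. Verify forward in each daughter:
Luraka: *vogira
  vogira (rule 1 does not apply)
  vogira → vogiro   [vowel merger]
  vogiro → vogero   [pre-rhotic lowering]
  vogero (rule 4 does not apply)
  giving Luraka vogero.
Kulen: *vogira
  vogira (rule 1 does not apply)
  vogira → vogila   [unconditioned shift]
  vogila (rule 3 does not apply)
  vogila → vugila   [vowel merger]
  giving Kulen vugila.
*vogira is the unique common source.

*vogira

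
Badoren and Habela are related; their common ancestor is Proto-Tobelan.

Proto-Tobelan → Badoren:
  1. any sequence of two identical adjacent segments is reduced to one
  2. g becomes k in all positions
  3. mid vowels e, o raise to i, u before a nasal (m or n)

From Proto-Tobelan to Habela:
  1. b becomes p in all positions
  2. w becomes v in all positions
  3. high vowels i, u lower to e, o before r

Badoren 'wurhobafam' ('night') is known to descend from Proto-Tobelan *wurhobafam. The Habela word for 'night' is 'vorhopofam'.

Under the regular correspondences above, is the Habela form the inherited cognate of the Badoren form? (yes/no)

no

Derive the expected Habela reflex of *wurhobafam:
Habela: start from *wurhobafam.
  rule 1 (unconditioned shift): wurhobafam → wurhopafam
  rule 2 (unconditioned shift): wurhopafam → vurhopafam
  rule 3 (pre-rhotic lowering): vurhopafam → vorhopafam
  ⇒ Habela vorhopafam
The regular Habela reflex would be 'vorhopafam', but the attested form is 'vorhopofam'. The correspondence is irregular, so they are not cognates (the Habela form has a different source).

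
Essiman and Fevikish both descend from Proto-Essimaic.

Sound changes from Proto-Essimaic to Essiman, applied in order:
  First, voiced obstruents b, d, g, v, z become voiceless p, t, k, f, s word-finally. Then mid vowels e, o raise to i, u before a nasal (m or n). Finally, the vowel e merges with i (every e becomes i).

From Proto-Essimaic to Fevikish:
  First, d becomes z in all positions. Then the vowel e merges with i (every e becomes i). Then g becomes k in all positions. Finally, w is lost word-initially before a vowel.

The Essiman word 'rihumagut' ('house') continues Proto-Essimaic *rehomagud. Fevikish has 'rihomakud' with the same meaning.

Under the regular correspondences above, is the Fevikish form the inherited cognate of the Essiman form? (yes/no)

no

Derive the expected Fevikish reflex of *rehomagud:
Fevikish: *rehomagud > rehomaguz > rihomaguz > rihomakuz  (by unconditioned shift, vowel merger, unconditioned shift)
The regular Fevikish reflex would be 'rihomakuz', but the attested form is 'rihomakud'. The correspondence is irregular, so they are not cognates (the Fevikish form has a different source).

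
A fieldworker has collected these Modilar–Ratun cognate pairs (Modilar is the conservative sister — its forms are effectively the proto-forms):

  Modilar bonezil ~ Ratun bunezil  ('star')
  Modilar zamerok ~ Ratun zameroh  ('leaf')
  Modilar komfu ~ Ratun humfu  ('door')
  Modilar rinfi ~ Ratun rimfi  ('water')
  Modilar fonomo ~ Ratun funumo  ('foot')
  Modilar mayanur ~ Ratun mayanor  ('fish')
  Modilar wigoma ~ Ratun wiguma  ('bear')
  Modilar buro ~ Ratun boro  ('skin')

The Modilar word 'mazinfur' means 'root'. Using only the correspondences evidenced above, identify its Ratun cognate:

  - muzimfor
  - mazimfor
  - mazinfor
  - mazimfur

mazimfor

rinfi ~ rimfi — Modilar n corresponds to Ratun m after a vowel, before a labial obstruent.
mayanur ~ mayanor, buro ~ boro — Modilar u corresponds to Ratun o after a consonant, before r.
Applying these to Modilar 'mazinfur':
  mazinfur → mazimfur   (n→m after a vowel, before a labial obstruent)
  mazimfur → mazimfor   (u→o after a consonant, before r)
So the Ratun cognate is 'mazimfor'.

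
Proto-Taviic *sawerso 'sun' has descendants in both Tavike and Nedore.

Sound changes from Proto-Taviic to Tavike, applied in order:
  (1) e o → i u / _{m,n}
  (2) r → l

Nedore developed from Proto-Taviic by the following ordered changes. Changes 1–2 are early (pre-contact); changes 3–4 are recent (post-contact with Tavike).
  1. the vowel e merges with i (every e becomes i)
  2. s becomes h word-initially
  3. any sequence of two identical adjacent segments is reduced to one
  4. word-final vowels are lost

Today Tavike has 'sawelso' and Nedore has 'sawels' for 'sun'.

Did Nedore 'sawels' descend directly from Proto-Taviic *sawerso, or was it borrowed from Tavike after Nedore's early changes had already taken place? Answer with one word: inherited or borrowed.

If inherited, *sawerso would pass through all of Nedore's changes:
Nedore: *sawerso > sawirso > hawirso > hawirs  (by vowel merger, debuccalisation, apocope)
If borrowed from Tavike 'sawelso' after the early changes, it would undergo only the recent ones:
  rule 3 (degemination): no change (sawelso)
  rule 4 (apocope): sawelso → sawels
  ⇒ as a loan: sawels
Nedore 'sawels' matches the loan outcome 'sawels', not the inherited 'hawirs' — it skipped the early Nedore changes, so it was borrowed from Tavike.

borrowed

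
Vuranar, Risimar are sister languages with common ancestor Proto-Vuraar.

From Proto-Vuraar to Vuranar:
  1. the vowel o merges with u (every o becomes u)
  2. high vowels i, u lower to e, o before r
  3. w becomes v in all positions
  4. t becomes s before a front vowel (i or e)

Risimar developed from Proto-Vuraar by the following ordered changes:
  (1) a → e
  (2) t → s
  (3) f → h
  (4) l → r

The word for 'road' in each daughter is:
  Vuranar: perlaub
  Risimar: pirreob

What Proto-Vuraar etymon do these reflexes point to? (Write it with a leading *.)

*pirlaob

Position 5: Vuranar has a, Risimar has e. Vuranar preserves a here (none of its changes turn any other segment into a), so the proto-segment is *a.
Position 4: Vuranar has l, Risimar has r. Vuranar preserves l here (none of its changes turn any other segment into l), so the proto-segment is *l.
This points to *pirlaob. Verify forward in each daughter:
Vuranar: *pirlaob > pirlaub > perlaub  (by vowel merger, pre-rhotic lowering)
Risimar: start from *pirlaob.
  rule 1 (vowel merger): pirlaob → pirleob
  rule 2: no change — pirleob
  rule 3: no change — pirleob
  rule 4 (unconditioned shift): pirleob → pirreob
  ⇒ Risimar pirreob
No other proto-form is consistent with every reflex, so the reconstruction is *pirlaob.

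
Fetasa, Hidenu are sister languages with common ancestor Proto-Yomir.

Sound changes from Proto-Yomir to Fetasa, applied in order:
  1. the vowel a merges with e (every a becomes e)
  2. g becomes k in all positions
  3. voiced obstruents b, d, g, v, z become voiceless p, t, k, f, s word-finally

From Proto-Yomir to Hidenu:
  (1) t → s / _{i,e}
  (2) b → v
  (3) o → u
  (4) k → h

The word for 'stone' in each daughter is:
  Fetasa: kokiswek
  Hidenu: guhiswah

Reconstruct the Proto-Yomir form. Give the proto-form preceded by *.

*gokiswak

Position 8: Fetasa has k, Hidenu has h. Taking the neighbouring segments as reconstructed: Fetasa k could go back to *k or *g; Hidenu h could go back to *k or *h — the one source consistent with every daughter is *k.
Position 2: Fetasa has o, Hidenu has u. Fetasa preserves o here (none of its changes turn any other segment into o), so the proto-segment is *o.
This points to *gokiswak. Verify forward in each daughter:
Fetasa: *gokiswak
  gokiswak → gokiswek   [vowel merger]
  gokiswek → kokiswek   [unconditioned shift]
  kokiswek (rule 3 does not apply)
  giving Fetasa kokiswek.
Hidenu: start from *gokiswak.
  rule 1: no change — gokiswak
  rule 2: no change — gokiswak
  rule 3 (vowel merger): gokiswak → gukiswak
  rule 4 (unconditioned shift): gukiswak → guhiswah
  ⇒ Hidenu guhiswah
No other proto-form is consistent with every reflex, so the reconstruction is *gokiswak.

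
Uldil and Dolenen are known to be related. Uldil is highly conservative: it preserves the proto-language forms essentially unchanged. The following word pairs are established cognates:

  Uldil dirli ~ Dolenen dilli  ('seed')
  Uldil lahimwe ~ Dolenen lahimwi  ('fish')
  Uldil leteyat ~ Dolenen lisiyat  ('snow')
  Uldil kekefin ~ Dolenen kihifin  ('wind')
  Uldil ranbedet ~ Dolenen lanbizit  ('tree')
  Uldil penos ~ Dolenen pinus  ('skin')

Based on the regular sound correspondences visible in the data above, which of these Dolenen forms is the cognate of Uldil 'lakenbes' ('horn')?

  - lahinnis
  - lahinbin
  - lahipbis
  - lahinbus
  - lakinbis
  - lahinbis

lahinbis

kekefin ~ kihifin — Uldil k corresponds to Dolenen h between vowels (before a front vowel).
penos ~ pinus — Uldil e corresponds to Dolenen i after a consonant, before a nasal.
leteyat ~ lisiyat, kekefin ~ kihifin — Uldil e corresponds to Dolenen i after a consonant, before a consonant other than r, m, n, p, b, f, v.
Applying these to Uldil 'lakenbes':
  lakenbes → lahenbes   (k→h between vowels (before a front vowel))
  lahenbes → lahinbes   (e→i after a consonant, before a nasal)
  lahinbes → lahinbis   (e→i after a consonant, before a consonant other than r, m, n, p, b, f, v)
So the Dolenen cognate is 'lahinbis'.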